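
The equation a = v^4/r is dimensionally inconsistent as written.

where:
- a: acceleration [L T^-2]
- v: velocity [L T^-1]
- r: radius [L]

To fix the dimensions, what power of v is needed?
The exponent of v should be 2: a = v^2/r

The LHS a has dimensions [L T^-2]; v has dimensions [L T^-1].
As written, the RHS v^4/r (exponent 4 on v) has dimensions [L^3 T^-4], which does not match.
With exponent 2, the RHS v^2/r has dimensions [L T^-2], matching the LHS.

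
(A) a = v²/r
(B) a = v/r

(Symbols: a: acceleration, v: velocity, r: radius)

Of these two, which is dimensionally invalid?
(B)

(A) a = v²/r: LHS [L T^-2], RHS [L T^-2] ✓
(B) a = v/r: LHS [L T^-2], RHS [T^-1] ✗

Expression (B) a = v/r is dimensionally incorrect.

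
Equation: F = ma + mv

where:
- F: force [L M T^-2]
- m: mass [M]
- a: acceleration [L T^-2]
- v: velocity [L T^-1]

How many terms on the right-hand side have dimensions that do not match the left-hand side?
1

LHS F: [L M T^-2]
- ma: [L M T^-2] ✓
- mv: [L M T^-1] ✗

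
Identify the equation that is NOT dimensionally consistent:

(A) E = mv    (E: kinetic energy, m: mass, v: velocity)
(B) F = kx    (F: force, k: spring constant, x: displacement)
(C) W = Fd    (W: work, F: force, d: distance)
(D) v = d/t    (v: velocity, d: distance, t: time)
(A) E = mv

The equation (A) E = mv is dimensionally incorrect.

LHS (E): [L^2 M T^-2]
RHS (mv): [L M T^-1] ✗

The dimensions do not match. The other three equations balance.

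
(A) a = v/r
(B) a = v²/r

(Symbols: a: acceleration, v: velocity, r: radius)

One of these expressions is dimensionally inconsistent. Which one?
(A)

(A) a = v/r: LHS [L T^-2], RHS [T^-1] ✗
(B) a = v²/r: LHS [L T^-2], RHS [L T^-2] ✓

Expression (A) a = v/r is dimensionally incorrect.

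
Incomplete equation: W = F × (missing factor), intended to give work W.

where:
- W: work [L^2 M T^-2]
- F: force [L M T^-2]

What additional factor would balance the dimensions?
d (distance), dimensions [L]

W has dimensions [L^2 M T^-2] and F has dimensions [L M T^-2].
The missing factor must have dimensions [L^2 M T^-2] / [L M T^-2] = [L], i.e. distance (d).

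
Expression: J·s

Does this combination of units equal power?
No

The expression J·s has dimensions [L^2 M T^-1], but power has dimensions [L^2 M T^-3].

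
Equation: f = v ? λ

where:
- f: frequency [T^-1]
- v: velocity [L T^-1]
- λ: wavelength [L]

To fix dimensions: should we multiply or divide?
division (÷): f = v ÷ λ

f [T^-1]; v [L T^-1]; λ [L].
v × λ → [L^2 T^-1] ✗
v ÷ λ → [T^-1] ✓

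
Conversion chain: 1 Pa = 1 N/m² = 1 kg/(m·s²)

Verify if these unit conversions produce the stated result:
The chain is correct (no errors).

Correct: Pascal is Newton per square meter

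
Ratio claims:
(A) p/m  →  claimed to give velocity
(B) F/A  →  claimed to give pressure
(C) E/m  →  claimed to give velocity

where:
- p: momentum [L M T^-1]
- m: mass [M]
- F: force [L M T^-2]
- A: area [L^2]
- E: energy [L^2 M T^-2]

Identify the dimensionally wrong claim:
(C) E/m does not give velocity

(A) p/m: [L T^-1] = velocity [L T^-1] ✓
(B) F/A: [L^-1 M T^-2] = pressure [L^-1 M T^-2] ✓
(C) E/m: [L^2 T^-2] ≠ velocity [L T^-1] ✗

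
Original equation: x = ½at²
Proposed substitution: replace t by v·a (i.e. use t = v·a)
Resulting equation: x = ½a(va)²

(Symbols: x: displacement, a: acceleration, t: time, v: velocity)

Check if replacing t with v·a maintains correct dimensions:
No

[t] = [T] and [v·a] = [L^2 T^-3]. These differ, so the substitution replaces a quantity by one of different dimensions and the result x = ½a(va)² has LHS [L] vs RHS [L^5 T^-8] — inconsistent.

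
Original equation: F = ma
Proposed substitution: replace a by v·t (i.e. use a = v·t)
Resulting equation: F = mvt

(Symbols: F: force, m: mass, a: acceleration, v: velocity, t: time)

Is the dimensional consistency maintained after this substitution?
No

[a] = [L T^-2] and [v·t] = [L]. These differ, so the substitution replaces a quantity by one of different dimensions and the result F = mvt has LHS [L M T^-2] vs RHS [L M] — inconsistent.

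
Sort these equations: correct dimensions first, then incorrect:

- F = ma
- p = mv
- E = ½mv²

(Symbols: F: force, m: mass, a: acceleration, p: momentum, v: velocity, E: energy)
Dimensionally correct: F = ma, p = mv, E = ½mv²
Dimensionally incorrect: none
Ordered (correct first, then incorrect): F = ma, p = mv, E = ½mv²

- F = ma: LHS [L M T^-2], RHS [L M T^-2] → correct ✓
- p = mv: LHS [L M T^-1], RHS [L M T^-1] → correct ✓
- E = ½mv²: LHS [L^2 M T^-2], RHS [L^2 M T^-2] → correct ✓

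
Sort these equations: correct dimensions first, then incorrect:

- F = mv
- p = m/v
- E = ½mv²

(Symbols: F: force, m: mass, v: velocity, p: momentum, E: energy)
Dimensionally correct: E = ½mv²
Dimensionally incorrect: F = mv, p = m/v
Ordered (correct first, then incorrect): E = ½mv², F = mv, p = m/v

- F = mv: LHS [L M T^-2], RHS [L M T^-1] → incorrect ✗
- p = m/v: LHS [L M T^-1], RHS [L^-1 M T] → incorrect ✗
- E = ½mv²: LHS [L^2 M T^-2], RHS [L^2 M T^-2] → correct ✓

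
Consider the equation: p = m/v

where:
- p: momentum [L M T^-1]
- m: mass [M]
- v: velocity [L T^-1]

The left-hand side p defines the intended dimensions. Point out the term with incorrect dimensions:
The right-hand side term m/v

p has dimensions [L M T^-1], but m/v has dimensions [L^-1 M T], so the term m/v is dimensionally wrong for p.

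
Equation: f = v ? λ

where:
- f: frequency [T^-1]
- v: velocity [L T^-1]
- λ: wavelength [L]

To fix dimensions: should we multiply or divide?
division (÷): f = v ÷ λ

f [T^-1]; v [L T^-1]; λ [L].
v × λ → [L^2 T^-1] ✗
v ÷ λ → [T^-1] ✓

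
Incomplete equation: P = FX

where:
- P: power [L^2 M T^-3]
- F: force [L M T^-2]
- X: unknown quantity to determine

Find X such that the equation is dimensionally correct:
X = v (velocity), dimensions [L T^-1]

P has dimensions [L^2 M T^-3]; the rest of the RHS (F) has dimensions [L M T^-2].
So X must have dimensions [L T^-1] — X = v (velocity).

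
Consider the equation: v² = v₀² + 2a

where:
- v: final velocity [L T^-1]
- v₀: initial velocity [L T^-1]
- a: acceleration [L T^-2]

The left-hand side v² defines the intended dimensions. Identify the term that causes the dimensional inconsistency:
The term 2a

Checking each RHS term against the LHS:
- v₀²: [L^2 T^-2] — matches v² [L^2 T^-2] ✓
- 2a: [L T^-2] — does NOT match v² [L^2 T^-2] ✗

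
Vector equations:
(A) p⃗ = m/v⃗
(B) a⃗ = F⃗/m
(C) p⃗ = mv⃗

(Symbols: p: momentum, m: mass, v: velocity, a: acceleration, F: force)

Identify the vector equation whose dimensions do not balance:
(A) p⃗ = m/v⃗

(A) p⃗ = m/v⃗: LHS [L M T^-1], RHS [L^-1 M T] ✗ — momentum is mass times velocity; should be mv⃗ (and division by a vector is undefined)
(B) a⃗ = F⃗/m: LHS [L T^-2], RHS [L T^-2] ✓ — force (vector) divided by mass (scalar)
(C) p⃗ = mv⃗: LHS [L M T^-1], RHS [L M T^-1] ✓ — mass (scalar) times velocity (vector)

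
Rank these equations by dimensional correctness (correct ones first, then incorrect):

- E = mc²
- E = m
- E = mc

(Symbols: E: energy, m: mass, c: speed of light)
Dimensionally correct: E = mc²
Dimensionally incorrect: E = m, E = mc
Ordered (correct first, then incorrect): E = mc², E = m, E = mc

- E = mc²: LHS [L^2 M T^-2], RHS [L^2 M T^-2] → correct ✓
- E = m: LHS [L^2 M T^-2], RHS [M] → incorrect ✗
- E = mc: LHS [L^2 M T^-2], RHS [L M T^-1] → incorrect ✗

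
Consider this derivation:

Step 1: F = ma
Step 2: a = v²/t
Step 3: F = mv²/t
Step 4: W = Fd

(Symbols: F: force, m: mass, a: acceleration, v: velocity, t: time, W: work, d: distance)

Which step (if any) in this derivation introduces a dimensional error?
Step 2

Step 1: F = ma → LHS [L M T^-2], RHS [L M T^-2] ✓
Step 2: a = v²/t → LHS [L T^-2], RHS [L^2 T^-3] ✗

The first dimensional inconsistency appears in step 2: a = v²/t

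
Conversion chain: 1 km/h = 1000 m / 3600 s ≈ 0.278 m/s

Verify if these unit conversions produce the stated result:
The chain is correct (no errors).

Correct: 1 km = 1000 m, 1 h = 3600 s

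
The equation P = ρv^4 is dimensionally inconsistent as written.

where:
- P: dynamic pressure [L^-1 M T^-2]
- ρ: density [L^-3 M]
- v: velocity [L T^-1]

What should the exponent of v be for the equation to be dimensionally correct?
The exponent of v should be 2: P = ρv^2

The LHS P has dimensions [L^-1 M T^-2]; v has dimensions [L T^-1].
As written, the RHS ρv^4 (exponent 4 on v) has dimensions [L M T^-4], which does not match.
With exponent 2, the RHS ρv^2 has dimensions [L^-1 M T^-2], matching the LHS.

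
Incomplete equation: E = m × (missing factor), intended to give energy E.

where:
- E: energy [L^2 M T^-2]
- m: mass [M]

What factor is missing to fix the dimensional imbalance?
v² (velocity squared), dimensions [L^2 T^-2]

E has dimensions [L^2 M T^-2] and m has dimensions [M].
The missing factor must have dimensions [L^2 M T^-2] / [M] = [L^2 T^-2], i.e. velocity squared (v²).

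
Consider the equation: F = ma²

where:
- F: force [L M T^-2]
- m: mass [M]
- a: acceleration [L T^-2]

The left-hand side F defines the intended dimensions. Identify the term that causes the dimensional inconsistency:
The right-hand side term ma²

F has dimensions [L M T^-2], but ma² has dimensions [L^2 M T^-4], so the term ma² is dimensionally wrong for F.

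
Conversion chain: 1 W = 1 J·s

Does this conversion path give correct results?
The chain is incorrect (it contains an error).

Incorrect: Watt is J/s, not J·s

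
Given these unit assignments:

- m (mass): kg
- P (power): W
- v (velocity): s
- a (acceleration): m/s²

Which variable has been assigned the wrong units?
v

The variable v (velocity) should have units m/s, not s.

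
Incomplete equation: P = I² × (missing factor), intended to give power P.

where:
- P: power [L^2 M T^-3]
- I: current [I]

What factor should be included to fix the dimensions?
R (resistance), dimensions [I^-2 L^2 M T^-3]

P has dimensions [L^2 M T^-3] and I² has dimensions [I^2].
The missing factor must have dimensions [L^2 M T^-3] / [I^2] = [I^-2 L^2 M T^-3], i.e. resistance (R).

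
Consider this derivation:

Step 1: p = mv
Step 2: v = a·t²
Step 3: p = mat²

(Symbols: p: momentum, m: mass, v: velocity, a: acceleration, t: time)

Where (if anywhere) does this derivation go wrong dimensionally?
Step 2

Step 1: p = mv → LHS [L M T^-1], RHS [L M T^-1] ✓
Step 2: v = a·t² → LHS [L T^-1], RHS [L] ✗

The first dimensional inconsistency appears in step 2: v = a·t²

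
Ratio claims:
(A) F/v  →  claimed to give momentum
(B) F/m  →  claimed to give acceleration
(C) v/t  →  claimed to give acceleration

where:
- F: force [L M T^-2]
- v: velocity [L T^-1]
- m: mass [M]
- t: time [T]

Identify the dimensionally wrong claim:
(A) F/v does not give momentum

(A) F/v: [M T^-1] ≠ momentum [L M T^-1] ✗
(B) F/m: [L T^-2] = acceleration [L T^-2] ✓
(C) v/t: [L T^-2] = acceleration [L T^-2] ✓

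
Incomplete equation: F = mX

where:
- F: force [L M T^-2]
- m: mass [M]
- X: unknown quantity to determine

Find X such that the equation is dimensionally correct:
X = a (acceleration), dimensions [L T^-2]

F has dimensions [L M T^-2]; the rest of the RHS (m) has dimensions [M].
So X must have dimensions [L T^-2] — X = a (acceleration).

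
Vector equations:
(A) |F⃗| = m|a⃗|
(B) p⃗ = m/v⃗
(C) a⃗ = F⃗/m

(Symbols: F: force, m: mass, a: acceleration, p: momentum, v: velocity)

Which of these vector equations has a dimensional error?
(B) p⃗ = m/v⃗

(A) |F⃗| = m|a⃗|: LHS [L M T^-2], RHS [L M T^-2] ✓ — magnitudes of vectors are scalars
(B) p⃗ = m/v⃗: LHS [L M T^-1], RHS [L^-1 M T] ✗ — momentum is mass times velocity; should be mv⃗ (and division by a vector is undefined)
(C) a⃗ = F⃗/m: LHS [L T^-2], RHS [L T^-2] ✓ — force (vector) divided by mass (scalar)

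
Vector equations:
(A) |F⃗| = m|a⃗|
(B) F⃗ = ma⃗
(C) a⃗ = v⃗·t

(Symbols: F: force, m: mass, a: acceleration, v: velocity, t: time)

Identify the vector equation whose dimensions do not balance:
(C) a⃗ = v⃗·t

(A) |F⃗| = m|a⃗|: LHS [L M T^-2], RHS [L M T^-2] ✓ — magnitudes of vectors are scalars
(B) F⃗ = ma⃗: LHS [L M T^-2], RHS [L M T^-2] ✓ — Force and acceleration are vectors, mass is a scalar
(C) a⃗ = v⃗·t: LHS [L T^-2], RHS [L] ✗ — acceleration is velocity per time; should be v⃗/t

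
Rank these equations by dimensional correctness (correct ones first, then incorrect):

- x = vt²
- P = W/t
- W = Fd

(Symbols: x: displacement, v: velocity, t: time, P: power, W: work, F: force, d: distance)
Dimensionally correct: P = W/t, W = Fd
Dimensionally incorrect: x = vt²
Ordered (correct first, then incorrect): P = W/t, W = Fd, x = vt²

- x = vt²: LHS [L], RHS [L T] → incorrect ✗
- P = W/t: LHS [L^2 M T^-3], RHS [L^2 M T^-3] → correct ✓
- W = Fd: LHS [L^2 M T^-2], RHS [L^2 M T^-2] → correct ✓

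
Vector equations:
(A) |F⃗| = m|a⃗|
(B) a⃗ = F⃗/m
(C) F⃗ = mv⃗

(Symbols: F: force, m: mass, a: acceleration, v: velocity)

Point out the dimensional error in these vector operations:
(C) F⃗ = mv⃗

(A) |F⃗| = m|a⃗|: LHS [L M T^-2], RHS [L M T^-2] ✓ — magnitudes of vectors are scalars
(B) a⃗ = F⃗/m: LHS [L T^-2], RHS [L T^-2] ✓ — force (vector) divided by mass (scalar)
(C) F⃗ = mv⃗: LHS [L M T^-2], RHS [L M T^-1] ✗ — mass times velocity is momentum, not force; should be ma⃗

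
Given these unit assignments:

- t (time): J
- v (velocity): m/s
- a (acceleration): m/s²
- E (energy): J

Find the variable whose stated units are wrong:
t

The variable t (time) should have units s, not J.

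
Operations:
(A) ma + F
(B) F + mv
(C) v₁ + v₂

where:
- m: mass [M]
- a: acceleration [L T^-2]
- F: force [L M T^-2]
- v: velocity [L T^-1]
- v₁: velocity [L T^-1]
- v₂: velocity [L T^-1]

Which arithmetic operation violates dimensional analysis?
(B) F + mv

(A) ma + F: ma [L M T^-2] and F [L M T^-2] — same dimensions ✓
(B) F + mv: F [L M T^-2] and mv [L M T^-1] — different dimensions cannot be added/subtracted ✗
(C) v₁ + v₂: v₁ [L T^-1] and v₂ [L T^-1] — same dimensions ✓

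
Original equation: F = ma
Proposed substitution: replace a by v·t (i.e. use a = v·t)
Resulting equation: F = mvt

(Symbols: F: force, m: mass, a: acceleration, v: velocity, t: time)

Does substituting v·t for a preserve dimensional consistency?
No

[a] = [L T^-2] and [v·t] = [L]. These differ, so the substitution replaces a quantity by one of different dimensions and the result F = mvt has LHS [L M T^-2] vs RHS [L M] — inconsistent.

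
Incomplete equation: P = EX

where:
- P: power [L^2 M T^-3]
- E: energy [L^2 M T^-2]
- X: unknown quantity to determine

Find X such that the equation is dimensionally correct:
X = f (inverse time / frequency (1/t)), dimensions [T^-1]

P has dimensions [L^2 M T^-3]; the rest of the RHS (E) has dimensions [L^2 M T^-2].
So X must have dimensions [T^-1] — X = f (inverse time / frequency (1/t)).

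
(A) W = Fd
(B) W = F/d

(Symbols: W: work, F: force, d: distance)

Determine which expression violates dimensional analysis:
(B)

(A) W = Fd: LHS [L^2 M T^-2], RHS [L^2 M T^-2] ✓
(B) W = F/d: LHS [L^2 M T^-2], RHS [M T^-2] ✗

Expression (B) W = F/d is dimensionally incorrect.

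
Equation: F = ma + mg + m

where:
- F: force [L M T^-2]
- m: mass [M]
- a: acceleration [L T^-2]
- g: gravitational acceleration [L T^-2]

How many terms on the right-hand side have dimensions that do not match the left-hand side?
1

LHS F: [L M T^-2]
- ma: [L M T^-2] ✓
- mg: [L M T^-2] ✓
- m: [M] ✗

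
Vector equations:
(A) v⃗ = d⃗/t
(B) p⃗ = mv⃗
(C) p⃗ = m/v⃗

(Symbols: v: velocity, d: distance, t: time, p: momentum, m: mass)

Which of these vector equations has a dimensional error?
(C) p⃗ = m/v⃗

(A) v⃗ = d⃗/t: LHS [L T^-1], RHS [L T^-1] ✓ — displacement (vector) divided by time (scalar)
(B) p⃗ = mv⃗: LHS [L M T^-1], RHS [L M T^-1] ✓ — mass (scalar) times velocity (vector)
(C) p⃗ = m/v⃗: LHS [L M T^-1], RHS [L^-1 M T] ✗ — momentum is mass times velocity; should be mv⃗ (and division by a vector is undefined)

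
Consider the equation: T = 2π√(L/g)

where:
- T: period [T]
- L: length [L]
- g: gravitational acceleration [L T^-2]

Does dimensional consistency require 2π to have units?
No

T has dimensions [T] and √(L/g) already has dimensions [T], so the equation balances without 2π contributing any dimensions. 2π is a pure (dimensionless) number; changing or removing it would not affect dimensional consistency.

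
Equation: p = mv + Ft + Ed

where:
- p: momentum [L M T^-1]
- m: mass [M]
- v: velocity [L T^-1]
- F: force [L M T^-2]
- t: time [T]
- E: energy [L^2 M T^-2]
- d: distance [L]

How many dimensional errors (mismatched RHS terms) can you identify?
1

LHS p: [L M T^-1]
- mv: [L M T^-1] ✓
- Ft: [L M T^-1] ✓
- Ed: [L^3 M T^-2] ✗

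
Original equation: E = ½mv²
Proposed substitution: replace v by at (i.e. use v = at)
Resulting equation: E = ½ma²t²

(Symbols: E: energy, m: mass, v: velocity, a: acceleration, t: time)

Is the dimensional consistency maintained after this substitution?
Yes

[v] = [L T^-1] and [at] = [L T^-1]. These match, so the substitution replaces a quantity by one of the same dimensions and the result E = ½ma²t² has LHS [L^2 M T^-2] vs RHS [L^2 M T^-2] — still consistent.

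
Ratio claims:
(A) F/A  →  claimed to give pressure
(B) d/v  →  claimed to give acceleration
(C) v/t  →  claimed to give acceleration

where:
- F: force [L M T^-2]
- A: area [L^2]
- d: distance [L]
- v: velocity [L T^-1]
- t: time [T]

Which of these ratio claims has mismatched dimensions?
(B) d/v does not give acceleration

(A) F/A: [L^-1 M T^-2] = pressure [L^-1 M T^-2] ✓
(B) d/v: [T] ≠ acceleration [L T^-2] ✗
(C) v/t: [L T^-2] = acceleration [L T^-2] ✓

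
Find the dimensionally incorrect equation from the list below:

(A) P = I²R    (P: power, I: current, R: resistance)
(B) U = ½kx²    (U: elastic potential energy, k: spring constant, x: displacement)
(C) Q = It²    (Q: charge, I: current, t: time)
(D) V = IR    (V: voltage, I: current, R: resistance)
(C) Q = It²

The equation (C) Q = It² is dimensionally incorrect.

LHS (Q): [I T]
RHS (It²): [I T^2] ✗

The dimensions do not match. The other three equations balance.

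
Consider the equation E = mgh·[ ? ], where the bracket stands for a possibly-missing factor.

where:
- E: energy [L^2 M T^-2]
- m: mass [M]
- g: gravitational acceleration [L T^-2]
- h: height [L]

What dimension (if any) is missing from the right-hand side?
Nothing is missing — the bracketed factor must be dimensionless.

E has dimensions [L^2 M T^-2] and mgh already has dimensions [L^2 M T^-2], so E = mgh is dimensionally complete.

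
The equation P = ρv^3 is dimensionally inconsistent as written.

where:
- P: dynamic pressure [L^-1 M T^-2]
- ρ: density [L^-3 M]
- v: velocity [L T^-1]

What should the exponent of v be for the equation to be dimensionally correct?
The exponent of v should be 2: P = ρv^2

The LHS P has dimensions [L^-1 M T^-2]; v has dimensions [L T^-1].
As written, the RHS ρv^3 (exponent 3 on v) has dimensions [M T^-3], which does not match.
With exponent 2, the RHS ρv^2 has dimensions [L^-1 M T^-2], matching the LHS.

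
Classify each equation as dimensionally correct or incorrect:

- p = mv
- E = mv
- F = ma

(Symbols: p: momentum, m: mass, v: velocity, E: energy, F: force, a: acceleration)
Dimensionally correct: p = mv, F = ma
Dimensionally incorrect: E = mv
Ordered (correct first, then incorrect): p = mv, F = ma, E = mv

- p = mv: LHS [L M T^-1], RHS [L M T^-1] → correct ✓
- E = mv: LHS [L^2 M T^-2], RHS [L M T^-1] → incorrect ✗
- F = ma: LHS [L M T^-2], RHS [L M T^-2] → correct ✓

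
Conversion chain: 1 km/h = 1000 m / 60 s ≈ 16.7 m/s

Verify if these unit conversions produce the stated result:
The chain is incorrect (it contains an error).

Incorrect: 1 h = 3600 s, not 60 s (1 km/h ≈ 0.278 m/s)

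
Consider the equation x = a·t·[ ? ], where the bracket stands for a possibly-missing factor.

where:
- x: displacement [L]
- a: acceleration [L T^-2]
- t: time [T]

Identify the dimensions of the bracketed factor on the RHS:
[T] — time (e.g. t)

x has dimensions [L]; a·t has dimensions [L T^-1].
The bracketed factor must supply [L] / [L T^-1] = [T].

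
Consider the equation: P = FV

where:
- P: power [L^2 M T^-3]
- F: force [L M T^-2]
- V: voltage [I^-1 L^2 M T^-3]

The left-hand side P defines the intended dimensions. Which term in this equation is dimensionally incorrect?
The right-hand side term FV

P has dimensions [L^2 M T^-3], but FV has dimensions [I^-1 L^3 M^2 T^-5], so the term FV is dimensionally wrong for P.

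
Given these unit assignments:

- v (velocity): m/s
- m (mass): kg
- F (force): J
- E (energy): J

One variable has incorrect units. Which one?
F

The variable F (force) should have units N, not J.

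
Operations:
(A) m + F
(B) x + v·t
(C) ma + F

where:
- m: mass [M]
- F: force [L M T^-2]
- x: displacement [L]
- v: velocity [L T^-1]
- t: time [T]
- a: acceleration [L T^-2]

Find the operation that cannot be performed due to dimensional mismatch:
(A) m + F

(A) m + F: m [M] and F [L M T^-2] — different dimensions cannot be added/subtracted ✗
(B) x + v·t: x [L] and v·t [L] — same dimensions ✓
(C) ma + F: ma [L M T^-2] and F [L M T^-2] — same dimensions ✓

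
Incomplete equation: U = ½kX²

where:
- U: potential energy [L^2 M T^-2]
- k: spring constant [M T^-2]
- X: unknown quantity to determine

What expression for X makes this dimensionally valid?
X = x (displacement), dimensions [L]

U has dimensions [L^2 M T^-2]; the rest of the RHS (½k) has dimensions [M T^-2].
So X² must have dimensions [L^2], i.e. X has dimensions [L] — X = x (displacement).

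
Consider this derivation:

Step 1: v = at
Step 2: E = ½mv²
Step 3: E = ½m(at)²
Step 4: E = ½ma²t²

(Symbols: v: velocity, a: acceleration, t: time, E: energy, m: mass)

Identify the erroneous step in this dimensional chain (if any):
No step introduces an error — all steps are dimensionally consistent.

Step 1: v = at → LHS [L T^-1], RHS [L T^-1] ✓
Step 2: E = ½mv² → LHS [L^2 M T^-2], RHS [L^2 M T^-2] ✓
Step 3: E = ½m(at)² → LHS [L^2 M T^-2], RHS [L^2 M T^-2] ✓
Step 4: E = ½ma²t² → LHS [L^2 M T^-2], RHS [L^2 M T^-2] ✓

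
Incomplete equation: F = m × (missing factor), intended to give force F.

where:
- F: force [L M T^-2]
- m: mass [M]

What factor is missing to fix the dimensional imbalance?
a (acceleration), dimensions [L T^-2]

F has dimensions [L M T^-2] and m has dimensions [M].
The missing factor must have dimensions [L M T^-2] / [M] = [L T^-2], i.e. acceleration (a).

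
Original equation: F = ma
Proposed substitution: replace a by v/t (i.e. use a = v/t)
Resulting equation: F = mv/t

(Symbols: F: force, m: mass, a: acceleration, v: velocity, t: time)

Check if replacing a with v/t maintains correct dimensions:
Yes

[a] = [L T^-2] and [v/t] = [L T^-2]. These match, so the substitution replaces a quantity by one of the same dimensions and the result F = mv/t has LHS [L M T^-2] vs RHS [L M T^-2] — still consistent.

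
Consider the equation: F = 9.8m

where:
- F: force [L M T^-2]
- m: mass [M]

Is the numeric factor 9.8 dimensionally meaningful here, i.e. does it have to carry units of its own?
Yes

F has dimensions [L M T^-2], while m alone has dimensions [M]. For the equation to balance, the factor 9.8 must carry dimensions [L T^-2] — it is a dimensional constant (a numerical value of a physical quantity with its units suppressed), not a pure number.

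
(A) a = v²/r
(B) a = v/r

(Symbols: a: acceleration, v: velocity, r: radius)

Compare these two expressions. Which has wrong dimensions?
(B)

(A) a = v²/r: LHS [L T^-2], RHS [L T^-2] ✓
(B) a = v/r: LHS [L T^-2], RHS [T^-1] ✗

Expression (B) a = v/r is dimensionally incorrect.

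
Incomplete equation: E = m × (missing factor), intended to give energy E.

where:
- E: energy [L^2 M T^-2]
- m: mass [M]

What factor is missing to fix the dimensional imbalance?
v² (velocity squared), dimensions [L^2 T^-2]

E has dimensions [L^2 M T^-2] and m has dimensions [M].
The missing factor must have dimensions [L^2 M T^-2] / [M] = [L^2 T^-2], i.e. velocity squared (v²).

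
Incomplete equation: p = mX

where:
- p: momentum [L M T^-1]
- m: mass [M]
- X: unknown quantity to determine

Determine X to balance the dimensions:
X = v (velocity), dimensions [L T^-1]

p has dimensions [L M T^-1]; the rest of the RHS (m) has dimensions [M].
So X must have dimensions [L T^-1] — X = v (velocity).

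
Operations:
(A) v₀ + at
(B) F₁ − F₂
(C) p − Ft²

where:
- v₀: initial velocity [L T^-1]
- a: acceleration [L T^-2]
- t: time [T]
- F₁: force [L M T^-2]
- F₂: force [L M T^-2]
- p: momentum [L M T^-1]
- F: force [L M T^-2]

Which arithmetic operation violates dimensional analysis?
(C) p − Ft²

(A) v₀ + at: v₀ [L T^-1] and at [L T^-1] — same dimensions ✓
(B) F₁ − F₂: F₁ [L M T^-2] and F₂ [L M T^-2] — same dimensions ✓
(C) p − Ft²: p [L M T^-1] and Ft² [L M] — different dimensions cannot be added/subtracted ✗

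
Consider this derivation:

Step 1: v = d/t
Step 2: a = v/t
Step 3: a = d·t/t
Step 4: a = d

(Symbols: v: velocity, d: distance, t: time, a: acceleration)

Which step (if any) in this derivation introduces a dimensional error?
Step 3

Step 1: v = d/t → LHS [L T^-1], RHS [L T^-1] ✓
Step 2: a = v/t → LHS [L T^-2], RHS [L T^-2] ✓
Step 3: a = d·t/t → LHS [L T^-2], RHS [L] ✗

The first dimensional inconsistency appears in step 3: a = d·t/t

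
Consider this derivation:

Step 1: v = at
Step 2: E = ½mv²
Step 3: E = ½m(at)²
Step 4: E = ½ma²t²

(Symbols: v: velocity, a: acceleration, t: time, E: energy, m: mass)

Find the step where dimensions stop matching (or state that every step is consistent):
No step introduces an error — all steps are dimensionally consistent.

Step 1: v = at → LHS [L T^-1], RHS [L T^-1] ✓
Step 2: E = ½mv² → LHS [L^2 M T^-2], RHS [L^2 M T^-2] ✓
Step 3: E = ½m(at)² → LHS [L^2 M T^-2], RHS [L^2 M T^-2] ✓
Step 4: E = ½ma²t² → LHS [L^2 M T^-2], RHS [L^2 M T^-2] ✓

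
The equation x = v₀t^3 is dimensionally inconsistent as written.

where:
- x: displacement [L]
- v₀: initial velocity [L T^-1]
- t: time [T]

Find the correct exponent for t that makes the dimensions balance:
The exponent of t should be 1: x = v₀t

The LHS x has dimensions [L]; t has dimensions [T].
As written, the RHS v₀t^3 (exponent 3 on t) has dimensions [L T^2], which does not match.
With exponent 1, the RHS v₀t has dimensions [L], matching the LHS.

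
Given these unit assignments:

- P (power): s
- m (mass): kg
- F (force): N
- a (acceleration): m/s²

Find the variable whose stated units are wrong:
P

The variable P (power) should have units W, not s.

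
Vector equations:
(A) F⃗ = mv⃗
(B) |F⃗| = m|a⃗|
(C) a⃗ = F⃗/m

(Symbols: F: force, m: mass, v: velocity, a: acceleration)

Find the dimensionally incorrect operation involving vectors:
(A) F⃗ = mv⃗

(A) F⃗ = mv⃗: LHS [L M T^-2], RHS [L M T^-1] ✗ — mass times velocity is momentum, not force; should be ma⃗
(B) |F⃗| = m|a⃗|: LHS [L M T^-2], RHS [L M T^-2] ✓ — magnitudes of vectors are scalars
(C) a⃗ = F⃗/m: LHS [L T^-2], RHS [L T^-2] ✓ — force (vector) divided by mass (scalar)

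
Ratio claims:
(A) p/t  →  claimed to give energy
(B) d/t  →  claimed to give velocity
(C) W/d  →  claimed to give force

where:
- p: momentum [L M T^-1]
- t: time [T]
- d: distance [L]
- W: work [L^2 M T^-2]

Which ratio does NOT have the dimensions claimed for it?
(A) p/t does not give energy

(A) p/t: [L M T^-2] ≠ energy [L^2 M T^-2] ✗
(B) d/t: [L T^-1] = velocity [L T^-1] ✓
(C) W/d: [L M T^-2] = force [L M T^-2] ✓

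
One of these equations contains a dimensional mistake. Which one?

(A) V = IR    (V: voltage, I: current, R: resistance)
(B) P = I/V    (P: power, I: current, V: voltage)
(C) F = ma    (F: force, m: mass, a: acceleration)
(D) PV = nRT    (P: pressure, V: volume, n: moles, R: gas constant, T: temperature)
(B) P = I/V

The equation (B) P = I/V is dimensionally incorrect.

LHS (P): [L^2 M T^-3]
RHS (I/V): [I^2 L^-2 M^-1 T^3] ✗

The dimensions do not match. The other three equations balance.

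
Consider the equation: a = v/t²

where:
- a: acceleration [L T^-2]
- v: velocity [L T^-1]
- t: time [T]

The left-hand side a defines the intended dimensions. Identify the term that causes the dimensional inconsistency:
The right-hand side term v/t²

a has dimensions [L T^-2], but v/t² has dimensions [L T^-3], so the term v/t² is dimensionally wrong for a.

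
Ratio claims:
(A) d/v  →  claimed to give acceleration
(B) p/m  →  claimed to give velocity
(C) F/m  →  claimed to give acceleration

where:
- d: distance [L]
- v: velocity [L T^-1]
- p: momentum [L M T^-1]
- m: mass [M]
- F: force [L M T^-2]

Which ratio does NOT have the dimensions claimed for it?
(A) d/v does not give acceleration

(A) d/v: [T] ≠ acceleration [L T^-2] ✗
(B) p/m: [L T^-1] = velocity [L T^-1] ✓
(C) F/m: [L T^-2] = acceleration [L T^-2] ✓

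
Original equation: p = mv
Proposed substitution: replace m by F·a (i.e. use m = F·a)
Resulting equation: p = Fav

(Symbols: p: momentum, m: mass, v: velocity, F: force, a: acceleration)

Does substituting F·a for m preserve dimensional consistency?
No

[m] = [M] and [F·a] = [L^2 M T^-4]. These differ, so the substitution replaces a quantity by one of different dimensions and the result p = Fav has LHS [L M T^-1] vs RHS [L^3 M T^-5] — inconsistent.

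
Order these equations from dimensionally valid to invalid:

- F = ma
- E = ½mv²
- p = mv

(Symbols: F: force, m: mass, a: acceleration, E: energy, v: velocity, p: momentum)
Dimensionally correct: F = ma, E = ½mv², p = mv
Dimensionally incorrect: none
Ordered (correct first, then incorrect): F = ma, E = ½mv², p = mv

- F = ma: LHS [L M T^-2], RHS [L M T^-2] → correct ✓
- E = ½mv²: LHS [L^2 M T^-2], RHS [L^2 M T^-2] → correct ✓
- p = mv: LHS [L M T^-1], RHS [L M T^-1] → correct ✓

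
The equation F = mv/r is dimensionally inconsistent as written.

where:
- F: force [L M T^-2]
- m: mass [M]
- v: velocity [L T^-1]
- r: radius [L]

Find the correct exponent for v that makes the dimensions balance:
The exponent of v should be 2: F = mv^2/r

The LHS F has dimensions [L M T^-2]; v has dimensions [L T^-1].
As written, the RHS mv/r (exponent 1 on v) has dimensions [M T^-1], which does not match.
With exponent 2, the RHS mv^2/r has dimensions [L M T^-2], matching the LHS.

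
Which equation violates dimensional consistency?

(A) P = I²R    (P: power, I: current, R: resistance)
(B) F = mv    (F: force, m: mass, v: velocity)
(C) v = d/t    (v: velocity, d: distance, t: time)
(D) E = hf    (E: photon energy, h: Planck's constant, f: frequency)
(B) F = mv

The equation (B) F = mv is dimensionally incorrect.

LHS (F): [L M T^-2]
RHS (mv): [L M T^-1] ✗

The dimensions do not match. The other three equations balance.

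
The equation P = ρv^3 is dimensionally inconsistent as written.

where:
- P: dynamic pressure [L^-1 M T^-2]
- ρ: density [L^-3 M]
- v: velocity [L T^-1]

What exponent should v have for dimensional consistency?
The exponent of v should be 2: P = ρv^2

The LHS P has dimensions [L^-1 M T^-2]; v has dimensions [L T^-1].
As written, the RHS ρv^3 (exponent 3 on v) has dimensions [M T^-3], which does not match.
With exponent 2, the RHS ρv^2 has dimensions [L^-1 M T^-2], matching the LHS.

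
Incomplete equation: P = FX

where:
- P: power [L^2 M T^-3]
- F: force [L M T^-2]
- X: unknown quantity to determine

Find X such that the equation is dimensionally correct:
X = v (velocity), dimensions [L T^-1]

P has dimensions [L^2 M T^-3]; the rest of the RHS (F) has dimensions [L M T^-2].
So X must have dimensions [L T^-1] — X = v (velocity).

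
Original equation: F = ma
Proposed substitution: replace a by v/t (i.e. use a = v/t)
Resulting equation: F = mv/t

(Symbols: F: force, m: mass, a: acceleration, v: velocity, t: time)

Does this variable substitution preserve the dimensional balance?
Yes

[a] = [L T^-2] and [v/t] = [L T^-2]. These match, so the substitution replaces a quantity by one of the same dimensions and the result F = mv/t has LHS [L M T^-2] vs RHS [L M T^-2] — still consistent.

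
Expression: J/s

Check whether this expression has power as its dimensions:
Yes

The expression J/s has dimensions [L^2 M T^-3], which is exactly power [L^2 M T^-3].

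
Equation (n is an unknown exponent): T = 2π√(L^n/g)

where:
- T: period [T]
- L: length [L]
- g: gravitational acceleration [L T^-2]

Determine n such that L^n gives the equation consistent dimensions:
n = 1

T has dimensions [T]; L has dimensions [L].
With n = 1: 2π√(L^1/g) has dimensions [T], matching the LHS ✓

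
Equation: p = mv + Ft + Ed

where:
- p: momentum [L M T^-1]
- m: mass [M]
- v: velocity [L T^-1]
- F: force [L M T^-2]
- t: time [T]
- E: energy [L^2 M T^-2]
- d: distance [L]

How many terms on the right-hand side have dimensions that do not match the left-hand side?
1

LHS p: [L M T^-1]
- mv: [L M T^-1] ✓
- Ft: [L M T^-1] ✓
- Ed: [L^3 M T^-2] ✗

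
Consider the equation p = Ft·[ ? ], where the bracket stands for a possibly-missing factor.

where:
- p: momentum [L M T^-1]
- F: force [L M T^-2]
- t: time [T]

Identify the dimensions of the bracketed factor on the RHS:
Nothing is missing — the bracketed factor must be dimensionless.

p has dimensions [L M T^-1] and Ft already has dimensions [L M T^-1], so p = Ft is dimensionally complete.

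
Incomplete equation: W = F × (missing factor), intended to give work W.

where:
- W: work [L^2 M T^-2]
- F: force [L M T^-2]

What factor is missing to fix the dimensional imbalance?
d (distance), dimensions [L]

W has dimensions [L^2 M T^-2] and F has dimensions [L M T^-2].
The missing factor must have dimensions [L^2 M T^-2] / [L M T^-2] = [L], i.e. distance (d).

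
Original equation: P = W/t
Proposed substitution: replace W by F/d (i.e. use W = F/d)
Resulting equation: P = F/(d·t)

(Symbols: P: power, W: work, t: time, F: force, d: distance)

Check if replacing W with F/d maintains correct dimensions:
No

[W] = [L^2 M T^-2] and [F/d] = [M T^-2]. These differ, so the substitution replaces a quantity by one of different dimensions and the result P = F/(d·t) has LHS [L^2 M T^-3] vs RHS [M T^-3] — inconsistent.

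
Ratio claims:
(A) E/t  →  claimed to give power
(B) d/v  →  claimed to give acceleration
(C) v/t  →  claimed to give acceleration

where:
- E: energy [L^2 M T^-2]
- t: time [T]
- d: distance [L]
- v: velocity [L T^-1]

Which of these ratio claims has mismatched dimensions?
(B) d/v does not give acceleration

(A) E/t: [L^2 M T^-3] = power [L^2 M T^-3] ✓
(B) d/v: [T] ≠ acceleration [L T^-2] ✗
(C) v/t: [L T^-2] = acceleration [L T^-2] ✓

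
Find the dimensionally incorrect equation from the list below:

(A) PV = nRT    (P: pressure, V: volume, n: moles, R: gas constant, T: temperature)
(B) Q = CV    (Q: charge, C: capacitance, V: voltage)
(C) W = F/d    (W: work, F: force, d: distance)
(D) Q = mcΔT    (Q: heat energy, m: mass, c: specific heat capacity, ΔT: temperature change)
(C) W = F/d

The equation (C) W = F/d is dimensionally incorrect.

LHS (W): [L^2 M T^-2]
RHS (F/d): [M T^-2] ✗

The dimensions do not match. The other three equations balance.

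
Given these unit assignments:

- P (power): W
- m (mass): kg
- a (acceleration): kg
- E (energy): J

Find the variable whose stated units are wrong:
a

The variable a (acceleration) should have units m/s², not kg.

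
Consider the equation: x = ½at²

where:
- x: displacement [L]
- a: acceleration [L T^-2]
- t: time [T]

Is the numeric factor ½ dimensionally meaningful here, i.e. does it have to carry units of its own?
No

x has dimensions [L] and at² already has dimensions [L], so the equation balances without ½ contributing any dimensions. ½ is a pure (dimensionless) number; changing or removing it would not affect dimensional consistency.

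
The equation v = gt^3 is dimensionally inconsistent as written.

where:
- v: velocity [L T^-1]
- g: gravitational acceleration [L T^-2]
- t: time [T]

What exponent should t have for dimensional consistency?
The exponent of t should be 1: v = gt

The LHS v has dimensions [L T^-1]; t has dimensions [T].
As written, the RHS gt^3 (exponent 3 on t) has dimensions [L T], which does not match.
With exponent 1, the RHS gt has dimensions [L T^-1], matching the LHS.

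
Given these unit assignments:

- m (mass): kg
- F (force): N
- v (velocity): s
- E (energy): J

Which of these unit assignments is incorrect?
v

The variable v (velocity) should have units m/s, not s.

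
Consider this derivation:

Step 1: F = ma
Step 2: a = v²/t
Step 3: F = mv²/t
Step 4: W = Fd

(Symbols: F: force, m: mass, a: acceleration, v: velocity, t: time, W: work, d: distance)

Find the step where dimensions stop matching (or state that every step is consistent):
Step 2

Step 1: F = ma → LHS [L M T^-2], RHS [L M T^-2] ✓
Step 2: a = v²/t → LHS [L T^-2], RHS [L^2 T^-3] ✗

The first dimensional inconsistency appears in step 2: a = v²/t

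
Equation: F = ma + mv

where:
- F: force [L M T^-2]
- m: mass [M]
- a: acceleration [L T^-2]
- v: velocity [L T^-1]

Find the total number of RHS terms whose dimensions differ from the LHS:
1

LHS F: [L M T^-2]
- ma: [L M T^-2] ✓
- mv: [L M T^-1] ✗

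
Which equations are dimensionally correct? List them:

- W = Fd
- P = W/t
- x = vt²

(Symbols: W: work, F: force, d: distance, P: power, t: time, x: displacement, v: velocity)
Dimensionally correct: W = Fd, P = W/t
Dimensionally incorrect: x = vt²
Ordered (correct first, then incorrect): W = Fd, P = W/t, x = vt²

- W = Fd: LHS [L^2 M T^-2], RHS [L^2 M T^-2] → correct ✓
- P = W/t: LHS [L^2 M T^-3], RHS [L^2 M T^-3] → correct ✓
- x = vt²: LHS [L], RHS [L T] → incorrect ✗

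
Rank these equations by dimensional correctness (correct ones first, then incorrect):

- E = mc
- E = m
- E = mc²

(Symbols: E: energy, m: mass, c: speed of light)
Dimensionally correct: E = mc²
Dimensionally incorrect: E = mc, E = m
Ordered (correct first, then incorrect): E = mc², E = mc, E = m

- E = mc: LHS [L^2 M T^-2], RHS [L M T^-1] → incorrect ✗
- E = m: LHS [L^2 M T^-2], RHS [M] → incorrect ✗
- E = mc²: LHS [L^2 M T^-2], RHS [L^2 M T^-2] → correct ✓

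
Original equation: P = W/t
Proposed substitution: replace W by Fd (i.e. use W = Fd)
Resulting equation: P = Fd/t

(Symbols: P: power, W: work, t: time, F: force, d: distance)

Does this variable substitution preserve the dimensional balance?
Yes

[W] = [L^2 M T^-2] and [Fd] = [L^2 M T^-2]. These match, so the substitution replaces a quantity by one of the same dimensions and the result P = Fd/t has LHS [L^2 M T^-3] vs RHS [L^2 M T^-3] — still consistent.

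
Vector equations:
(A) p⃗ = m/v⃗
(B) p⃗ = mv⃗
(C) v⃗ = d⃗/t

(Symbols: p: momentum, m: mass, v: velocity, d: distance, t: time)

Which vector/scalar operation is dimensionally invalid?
(A) p⃗ = m/v⃗

(A) p⃗ = m/v⃗: LHS [L M T^-1], RHS [L^-1 M T] ✗ — momentum is mass times velocity; should be mv⃗ (and division by a vector is undefined)
(B) p⃗ = mv⃗: LHS [L M T^-1], RHS [L M T^-1] ✓ — mass (scalar) times velocity (vector)
(C) v⃗ = d⃗/t: LHS [L T^-1], RHS [L T^-1] ✓ — displacement (vector) divided by time (scalar)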